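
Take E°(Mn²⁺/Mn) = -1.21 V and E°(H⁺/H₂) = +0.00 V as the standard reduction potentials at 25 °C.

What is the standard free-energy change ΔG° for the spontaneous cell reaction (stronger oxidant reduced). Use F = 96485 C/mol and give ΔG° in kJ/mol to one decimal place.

H⁺/H₂ (E° = +0.00 V) is the cathode; Mn²⁺/Mn (E° = -1.21 V) is the anode, so E°cell = +1.21 V.
Balancing electrons gives n = 2 (lcm of 2 and 2).
ΔG° = −nFE° = −(2)(96485)(+1.21) = -233,494 J = -233.5 kJ/mol.

-233.5 kJ/mol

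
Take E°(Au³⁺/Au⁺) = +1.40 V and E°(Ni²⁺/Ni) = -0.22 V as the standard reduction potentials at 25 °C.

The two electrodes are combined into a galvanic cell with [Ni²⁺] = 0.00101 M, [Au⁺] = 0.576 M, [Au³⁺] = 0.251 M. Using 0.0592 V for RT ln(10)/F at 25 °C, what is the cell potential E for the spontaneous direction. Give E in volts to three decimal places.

+1.698 V

Au³⁺/Au⁺ is the cathode (higher E°), Ni²⁺/Ni the anode: E°cell = +1.40 − (-0.22) = +1.62 V, n = 2.
Overall: Au³⁺(aq) + Ni(s) → Au⁺(aq) + Ni²⁺(aq)
Q = [Au⁺]·[Ni²⁺] / ([Au³⁺]); log Q = -2.635.
E = E° − (0.0592/n) log Q = +1.62 − (0.0592/2)(-2.635) = +1.698 V.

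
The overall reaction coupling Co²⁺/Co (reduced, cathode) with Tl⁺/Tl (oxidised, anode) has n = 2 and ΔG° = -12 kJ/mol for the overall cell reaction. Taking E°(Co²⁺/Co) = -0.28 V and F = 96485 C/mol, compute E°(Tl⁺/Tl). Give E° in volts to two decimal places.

-0.34 V

E°cell = −ΔG°/(nF) = −(-12×10³)/((2)(96485)) = +0.062 V.
Since Co²⁺/Co is the cathode and Tl⁺/Tl the anode, E°cell = E°(Co²⁺/Co) − E°(Tl⁺/Tl).
So E°(Tl⁺/Tl) = E°(Co²⁺/Co) − E°cell = (-0.28) − (+0.062) = -0.34 V.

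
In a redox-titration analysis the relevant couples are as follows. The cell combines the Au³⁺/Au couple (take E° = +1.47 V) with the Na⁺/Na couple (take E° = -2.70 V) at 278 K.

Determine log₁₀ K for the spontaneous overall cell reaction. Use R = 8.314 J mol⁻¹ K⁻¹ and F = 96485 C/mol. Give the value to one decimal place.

Cathode: Au³⁺/Au; anode: Na⁺/Na. E°cell = (+1.47) − (-2.70) = +4.17 V, with n = 3.
ΔG° = −nFE° = −RT ln K, so ln K = nFE°/(RT) = (3)(96485)(+4.17) / ((8.314)(278)) = 522.231.
log₁₀ K = 522.231 / ln 10 = 226.8.

226.8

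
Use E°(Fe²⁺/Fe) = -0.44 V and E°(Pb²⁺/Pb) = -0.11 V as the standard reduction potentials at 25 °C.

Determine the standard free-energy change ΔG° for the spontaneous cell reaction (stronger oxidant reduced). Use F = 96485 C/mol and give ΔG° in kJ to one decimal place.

-63.7 kJ

Pb²⁺/Pb (E° = -0.11 V) is the cathode; Fe²⁺/Fe (E° = -0.44 V) is the anode, so E°cell = +0.33 V.
Balancing electrons gives n = 2 (lcm of 2 and 2).
ΔG° = −nFE° = −(2)(96485)(+0.33) = -63,680 J = -63.7 kJ.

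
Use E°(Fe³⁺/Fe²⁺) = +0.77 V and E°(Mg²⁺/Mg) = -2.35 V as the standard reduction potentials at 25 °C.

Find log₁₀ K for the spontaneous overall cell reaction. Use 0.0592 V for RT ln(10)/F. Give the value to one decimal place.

105.4

Cathode: Fe³⁺/Fe²⁺; anode: Mg²⁺/Mg. E°cell = +3.12 V, n = 2.
log K = nE°cell / 0.0592 = (2)(+3.12) / 0.0592 = 105.4.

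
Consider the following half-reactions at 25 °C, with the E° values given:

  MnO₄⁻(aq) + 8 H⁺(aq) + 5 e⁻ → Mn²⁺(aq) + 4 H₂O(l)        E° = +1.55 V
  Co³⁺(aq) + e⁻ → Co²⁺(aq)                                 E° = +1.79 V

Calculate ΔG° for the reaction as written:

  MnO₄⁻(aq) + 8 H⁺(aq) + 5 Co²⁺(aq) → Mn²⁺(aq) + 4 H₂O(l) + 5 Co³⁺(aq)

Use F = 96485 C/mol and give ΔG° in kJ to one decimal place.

+115.8 kJ

As written, MnO₄⁻/Mn²⁺ is reduced (cathode) and Co³⁺/Co²⁺ is oxidised (anode), so E°cell = (+1.55) − (+1.79) = -0.24 V.
Balancing electrons gives n = 5.
ΔG° = −nFE° = −(5)(96485)(-0.24) = 115,782 J = +115.8 kJ.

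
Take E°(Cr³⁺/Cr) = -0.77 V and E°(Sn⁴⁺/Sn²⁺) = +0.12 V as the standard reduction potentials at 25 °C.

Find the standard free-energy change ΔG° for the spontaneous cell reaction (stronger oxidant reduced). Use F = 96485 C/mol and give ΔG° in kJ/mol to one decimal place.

-515.2 kJ/mol

Sn⁴⁺/Sn²⁺ (E° = +0.12 V) is the cathode; Cr³⁺/Cr (E° = -0.77 V) is the anode, so E°cell = +0.89 V.
Balancing electrons gives n = 6 (lcm of 2 and 3).
ΔG° = −nFE° = −(6)(96485)(+0.89) = -515,230 J = -515.2 kJ/mol.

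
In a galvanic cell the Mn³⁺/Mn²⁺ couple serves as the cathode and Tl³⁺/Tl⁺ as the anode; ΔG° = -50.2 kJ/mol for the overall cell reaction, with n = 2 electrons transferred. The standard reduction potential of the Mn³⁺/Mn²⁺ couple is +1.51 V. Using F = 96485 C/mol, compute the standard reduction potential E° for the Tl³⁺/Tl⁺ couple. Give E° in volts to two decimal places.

E°cell = −ΔG°/(nF) = −(-50.2×10³)/((2)(96485)) = +0.260 V.
Since Mn³⁺/Mn²⁺ is the cathode and Tl³⁺/Tl⁺ the anode, E°cell = E°(Mn³⁺/Mn²⁺) − E°(Tl³⁺/Tl⁺).
So E°(Tl³⁺/Tl⁺) = E°(Mn³⁺/Mn²⁺) − E°cell = (+1.51) − (+0.260) = +1.25 V.

+1.25 V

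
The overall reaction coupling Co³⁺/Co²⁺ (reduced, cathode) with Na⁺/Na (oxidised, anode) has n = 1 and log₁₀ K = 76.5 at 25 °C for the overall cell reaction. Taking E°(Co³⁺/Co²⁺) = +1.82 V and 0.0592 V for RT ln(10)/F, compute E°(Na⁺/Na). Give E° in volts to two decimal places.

E°cell = (0.0592/n)·log K = (0.0592/1)(76.5) = +4.529 V.
Since Co³⁺/Co²⁺ is the cathode and Na⁺/Na the anode, E°cell = E°(Co³⁺/Co²⁺) − E°(Na⁺/Na).
So E°(Na⁺/Na) = E°(Co³⁺/Co²⁺) − E°cell = (+1.82) − (+4.529) = -2.71 V.

-2.71 V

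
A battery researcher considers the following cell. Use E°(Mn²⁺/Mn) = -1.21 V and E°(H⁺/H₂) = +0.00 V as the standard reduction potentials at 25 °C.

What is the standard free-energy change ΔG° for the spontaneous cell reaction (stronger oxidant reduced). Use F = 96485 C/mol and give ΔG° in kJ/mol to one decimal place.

H⁺/H₂ (E° = +0.00 V) is the cathode; Mn²⁺/Mn (E° = -1.21 V) is the anode, so E°cell = +1.21 V.
Balancing electrons gives n = 2 (lcm of 2 and 2).
ΔG° = −nFE° = −(2)(96485)(+1.21) = -233,494 J = -233.5 kJ/mol.

-233.5 kJ/mol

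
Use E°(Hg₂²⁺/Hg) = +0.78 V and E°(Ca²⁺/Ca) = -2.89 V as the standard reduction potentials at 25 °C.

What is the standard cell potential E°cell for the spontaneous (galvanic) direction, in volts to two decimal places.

+3.67 V

The Hg₂²⁺/Hg couple has the higher reduction potential, so it is the cathode; Ca²⁺/Ca is oxidised at the anode.
E°cell = E°(cathode) − E°(anode) = (+0.78) − (-2.89) = +3.67 V.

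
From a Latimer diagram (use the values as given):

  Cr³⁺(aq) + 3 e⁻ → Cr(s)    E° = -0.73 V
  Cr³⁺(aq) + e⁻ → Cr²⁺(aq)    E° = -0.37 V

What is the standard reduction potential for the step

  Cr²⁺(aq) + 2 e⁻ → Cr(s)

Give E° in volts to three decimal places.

-0.910 V

Sequential free energies add, so n₃E°₃ = n₁E°₁ + n₂E°₂.
With n₃ = 3, and the known step contributing 1×(-0.37) V, the unknown satisfies 2·E° = 3×(-0.73) − 1×(-0.37) = -1.820.
E° = -1.820 / 2 = -0.910 V.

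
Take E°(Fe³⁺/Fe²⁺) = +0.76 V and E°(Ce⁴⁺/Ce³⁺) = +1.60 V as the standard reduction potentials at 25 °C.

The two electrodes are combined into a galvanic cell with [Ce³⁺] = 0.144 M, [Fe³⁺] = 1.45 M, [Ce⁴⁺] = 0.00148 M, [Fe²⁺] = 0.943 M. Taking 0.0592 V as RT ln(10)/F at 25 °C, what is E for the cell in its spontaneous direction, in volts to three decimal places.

Ce⁴⁺/Ce³⁺ is the cathode (higher E°), Fe³⁺/Fe²⁺ the anode: E°cell = +1.60 − (+0.76) = +0.84 V, n = 1.
Overall: Ce⁴⁺(aq) + Fe²⁺(aq) → Ce³⁺(aq) + Fe³⁺(aq)
Q = [Ce³⁺]·[Fe³⁺] / ([Ce⁴⁺]·[Fe²⁺]); log Q = 2.175.
E = E° − (0.0592/n) log Q = +0.84 − (0.0592/1)(2.175) = +0.711 V.

+0.711 V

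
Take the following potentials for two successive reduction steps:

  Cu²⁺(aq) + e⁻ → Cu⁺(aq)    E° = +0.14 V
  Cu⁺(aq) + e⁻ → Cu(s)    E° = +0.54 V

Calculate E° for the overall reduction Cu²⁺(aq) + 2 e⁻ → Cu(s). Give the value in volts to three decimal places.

+0.340 V

Standard free energies of sequential steps add: ΔG°₃ = ΔG°₁ + ΔG°₂, so n₃E°₃ = n₁E°₁ + n₂E°₂.
E°₃ = (1×+0.14 + 1×+0.54) / 2 = (+0.680) / 2 = +0.340 V.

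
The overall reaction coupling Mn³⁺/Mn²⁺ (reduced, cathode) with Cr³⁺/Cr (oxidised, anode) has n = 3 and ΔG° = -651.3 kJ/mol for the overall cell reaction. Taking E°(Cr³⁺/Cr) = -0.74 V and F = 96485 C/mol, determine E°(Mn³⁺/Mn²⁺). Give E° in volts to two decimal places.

+1.51 V

E°cell = −ΔG°/(nF) = −(-651.3×10³)/((3)(96485)) = +2.250 V.
Since Mn³⁺/Mn²⁺ is the cathode and Cr³⁺/Cr the anode, E°cell = E°(Mn³⁺/Mn²⁺) − E°(Cr³⁺/Cr).
So E°(Mn³⁺/Mn²⁺) = E°cell + E°(Cr³⁺/Cr) = +2.250 + (-0.74) = +1.51 V.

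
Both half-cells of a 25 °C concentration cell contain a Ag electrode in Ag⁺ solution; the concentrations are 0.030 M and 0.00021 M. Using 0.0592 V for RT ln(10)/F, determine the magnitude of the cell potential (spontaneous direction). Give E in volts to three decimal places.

For a concentration cell E°cell = 0. The 0.030 M side is the cathode (reduction is favoured where [Ag⁺] is higher).
With n = 1, E = −(0.0592/1) log([Ag⁺]ₐₙ/[Ag⁺]꜀ₐₜ) = −(0.0592/1) log(0.00021/0.03) = −(0.0592/1)(-2.155) = +0.128 V.

+0.128 V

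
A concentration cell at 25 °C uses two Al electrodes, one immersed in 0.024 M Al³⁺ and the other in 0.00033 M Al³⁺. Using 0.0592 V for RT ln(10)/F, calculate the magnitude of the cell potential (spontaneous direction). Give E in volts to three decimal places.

For a concentration cell E°cell = 0. The 0.024 M side is the cathode (reduction is favoured where [Al³⁺] is higher).
With n = 3, E = −(0.0592/3) log([Al³⁺]ₐₙ/[Al³⁺]꜀ₐₜ) = −(0.0592/3) log(0.00033/0.024) = −(0.0592/3)(-1.862) = +0.037 V.

+0.037 V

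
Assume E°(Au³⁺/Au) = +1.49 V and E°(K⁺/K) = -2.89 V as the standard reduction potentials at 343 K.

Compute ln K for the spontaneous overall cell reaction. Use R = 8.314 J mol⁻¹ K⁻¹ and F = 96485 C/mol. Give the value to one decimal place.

444.6

Cathode: Au³⁺/Au; anode: K⁺/K. E°cell = (+1.49) − (-2.89) = +4.38 V, with n = 3.
ΔG° = −nFE° = −RT ln K, so ln K = nFE°/(RT) = (3)(96485)(+4.38) / ((8.314)(343)) = 444.581.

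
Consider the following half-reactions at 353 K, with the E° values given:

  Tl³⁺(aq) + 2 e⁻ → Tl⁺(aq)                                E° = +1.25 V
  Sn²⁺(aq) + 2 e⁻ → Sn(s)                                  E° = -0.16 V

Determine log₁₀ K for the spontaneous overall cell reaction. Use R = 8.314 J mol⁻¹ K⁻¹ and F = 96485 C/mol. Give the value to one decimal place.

Cathode: Tl³⁺/Tl⁺; anode: Sn²⁺/Sn. E°cell = (+1.25) − (-0.16) = +1.41 V, with n = 2.
ΔG° = −nFE° = −RT ln K, so ln K = nFE°/(RT) = (2)(96485)(+1.41) / ((8.314)(353)) = 92.709.
log₁₀ K = 92.709 / ln 10 = 40.3.

40.3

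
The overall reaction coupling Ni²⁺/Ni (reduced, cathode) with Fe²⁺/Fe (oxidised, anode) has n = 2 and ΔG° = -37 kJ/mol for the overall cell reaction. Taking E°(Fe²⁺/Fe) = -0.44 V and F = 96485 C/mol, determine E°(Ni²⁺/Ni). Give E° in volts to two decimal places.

-0.25 V

E°cell = −ΔG°/(nF) = −(-37×10³)/((2)(96485)) = +0.192 V.
Since Ni²⁺/Ni is the cathode and Fe²⁺/Fe the anode, E°cell = E°(Ni²⁺/Ni) − E°(Fe²⁺/Fe).
So E°(Ni²⁺/Ni) = E°cell + E°(Fe²⁺/Fe) = +0.192 + (-0.44) = -0.25 V.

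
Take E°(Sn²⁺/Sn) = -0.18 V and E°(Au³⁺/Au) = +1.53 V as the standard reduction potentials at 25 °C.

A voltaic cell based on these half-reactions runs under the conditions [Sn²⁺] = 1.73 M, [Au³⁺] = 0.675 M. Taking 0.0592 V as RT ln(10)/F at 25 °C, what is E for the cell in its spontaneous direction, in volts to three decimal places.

Au³⁺/Au is the cathode (higher E°), Sn²⁺/Sn the anode: E°cell = +1.53 − (-0.18) = +1.71 V, n = 6.
Overall: 2 Au³⁺(aq) + 3 Sn(s) → 2 Au(s) + 3 Sn²⁺(aq)
Q = [Sn²⁺]^3 / ([Au³⁺]^2); log Q = 1.056.
E = E° − (0.0592/n) log Q = +1.71 − (0.0592/6)(1.056) = +1.700 V.

+1.700 V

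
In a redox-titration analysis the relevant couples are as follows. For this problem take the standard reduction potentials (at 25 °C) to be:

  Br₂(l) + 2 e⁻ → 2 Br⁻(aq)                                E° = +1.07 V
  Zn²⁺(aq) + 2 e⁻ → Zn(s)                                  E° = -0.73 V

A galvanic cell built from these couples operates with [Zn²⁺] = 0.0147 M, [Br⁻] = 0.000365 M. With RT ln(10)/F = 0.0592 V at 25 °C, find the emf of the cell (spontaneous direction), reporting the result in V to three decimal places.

Br₂/Br⁻ is the cathode (higher E°), Zn²⁺/Zn the anode: E°cell = +1.07 − (-0.73) = +1.80 V, n = 2.
Overall: Br₂(l) + Zn(s) → 2 Br⁻(aq) + Zn²⁺(aq)
Q = [Br⁻]^2·[Zn²⁺]; log Q = -8.708.
E = E° − (0.0592/n) log Q = +1.80 − (0.0592/2)(-8.708) = +2.058 V.

+2.058 V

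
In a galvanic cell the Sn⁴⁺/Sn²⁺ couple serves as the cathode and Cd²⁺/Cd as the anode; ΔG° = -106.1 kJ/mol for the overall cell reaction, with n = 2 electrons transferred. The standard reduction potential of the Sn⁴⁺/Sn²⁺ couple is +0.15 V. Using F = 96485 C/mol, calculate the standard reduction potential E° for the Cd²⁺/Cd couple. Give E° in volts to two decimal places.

-0.40 V

E°cell = −ΔG°/(nF) = −(-106.1×10³)/((2)(96485)) = +0.550 V.
Since Sn⁴⁺/Sn²⁺ is the cathode and Cd²⁺/Cd the anode, E°cell = E°(Sn⁴⁺/Sn²⁺) − E°(Cd²⁺/Cd).
So E°(Cd²⁺/Cd) = E°(Sn⁴⁺/Sn²⁺) − E°cell = (+0.15) − (+0.550) = -0.40 V.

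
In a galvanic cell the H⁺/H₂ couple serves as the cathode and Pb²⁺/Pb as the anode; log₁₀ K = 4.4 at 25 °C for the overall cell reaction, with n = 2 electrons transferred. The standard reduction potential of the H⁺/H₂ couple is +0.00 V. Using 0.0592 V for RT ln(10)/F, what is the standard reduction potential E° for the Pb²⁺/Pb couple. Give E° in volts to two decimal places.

E°cell = (0.0592/n)·log K = (0.0592/2)(4.4) = +0.130 V.
Since H⁺/H₂ is the cathode and Pb²⁺/Pb the anode, E°cell = E°(H⁺/H₂) − E°(Pb²⁺/Pb).
So E°(Pb²⁺/Pb) = E°(H⁺/H₂) − E°cell = (+0.00) − (+0.130) = -0.13 V.

-0.13 V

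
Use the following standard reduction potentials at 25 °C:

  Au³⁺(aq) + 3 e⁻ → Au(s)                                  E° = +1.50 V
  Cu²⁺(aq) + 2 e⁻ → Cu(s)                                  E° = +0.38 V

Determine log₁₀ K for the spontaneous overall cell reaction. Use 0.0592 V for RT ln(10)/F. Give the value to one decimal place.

113.5

Cathode: Au³⁺/Au; anode: Cu²⁺/Cu. E°cell = +1.12 V, n = 6.
log K = nE°cell / 0.0592 = (6)(+1.12) / 0.0592 = 113.5.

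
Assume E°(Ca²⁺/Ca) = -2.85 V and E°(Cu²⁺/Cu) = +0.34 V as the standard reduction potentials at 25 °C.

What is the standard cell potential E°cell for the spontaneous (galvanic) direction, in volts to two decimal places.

+3.19 V

The Cu²⁺/Cu couple has the higher reduction potential, so it is the cathode; Ca²⁺/Ca is oxidised at the anode.
E°cell = E°(cathode) − E°(anode) = (+0.34) − (-2.85) = +3.19 V.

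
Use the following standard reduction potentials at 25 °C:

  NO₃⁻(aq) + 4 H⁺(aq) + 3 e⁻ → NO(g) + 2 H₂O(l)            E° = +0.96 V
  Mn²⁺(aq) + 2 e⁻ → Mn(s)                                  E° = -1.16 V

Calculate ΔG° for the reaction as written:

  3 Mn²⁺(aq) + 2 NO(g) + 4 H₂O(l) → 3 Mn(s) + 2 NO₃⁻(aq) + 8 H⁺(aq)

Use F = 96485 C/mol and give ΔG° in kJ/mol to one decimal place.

As written, Mn²⁺/Mn is reduced (cathode) and NO₃⁻/NO is oxidised (anode), so E°cell = (-1.16) − (+0.96) = -2.12 V.
Balancing electrons gives n = 6.
ΔG° = −nFE° = −(6)(96485)(-2.12) = 1,227,289 J = +1227.3 kJ/mol.

+1227.3 kJ/mol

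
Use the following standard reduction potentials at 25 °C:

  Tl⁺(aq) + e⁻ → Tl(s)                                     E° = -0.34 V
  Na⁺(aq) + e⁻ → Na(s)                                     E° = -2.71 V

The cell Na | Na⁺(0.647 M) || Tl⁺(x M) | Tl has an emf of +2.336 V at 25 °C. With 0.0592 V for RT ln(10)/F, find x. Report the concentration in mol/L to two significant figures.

0.17 M

Tl⁺/Tl is the cathode, Na⁺/Na the anode: E°cell = +2.37 V, n = 1.
Overall reaction: Tl⁺(aq) + Na(s) → Tl(s) + Na⁺(aq); Q = [Na⁺]^1/[Tl⁺]^1.
From E = E° − (0.0592/n) log Q: log Q = (E° − E)·n/0.0592 = (+2.37 − (+2.336))·1/0.0592 = 0.5743.
So 1·log[Tl⁺] = 1·log(0.647) − log Q = -0.1891 − (0.5743) = -0.7634; [Tl⁺] = 10^(-0.7634) ≈ 0.17 M.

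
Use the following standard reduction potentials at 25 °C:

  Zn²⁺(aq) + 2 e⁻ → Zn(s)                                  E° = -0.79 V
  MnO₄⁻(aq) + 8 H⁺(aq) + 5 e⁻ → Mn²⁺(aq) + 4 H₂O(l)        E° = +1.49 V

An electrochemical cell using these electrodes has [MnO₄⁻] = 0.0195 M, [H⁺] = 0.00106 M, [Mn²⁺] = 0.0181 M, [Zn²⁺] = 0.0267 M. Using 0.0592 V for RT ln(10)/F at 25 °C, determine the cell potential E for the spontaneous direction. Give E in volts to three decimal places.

+2.045 V

MnO₄⁻/Mn²⁺ is the cathode (higher E°), Zn²⁺/Zn the anode: E°cell = +1.49 − (-0.79) = +2.28 V, n = 10.
Overall: 2 MnO₄⁻(aq) + 16 H⁺(aq) + 5 Zn(s) → 2 Mn²⁺(aq) + 8 H₂O(l) + 5 Zn²⁺(aq)
Q = [Mn²⁺]^2·[Zn²⁺]^5 / ([MnO₄⁻]^2·[H⁺]^16); log Q = 39.663.
E = E° − (0.0592/n) log Q = +2.28 − (0.0592/10)(39.663) = +2.045 V.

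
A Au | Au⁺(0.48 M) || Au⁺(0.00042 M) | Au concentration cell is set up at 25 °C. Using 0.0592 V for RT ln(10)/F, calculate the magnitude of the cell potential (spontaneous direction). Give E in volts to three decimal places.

+0.181 V

For a concentration cell E°cell = 0. The 0.48 M side is the cathode (reduction is favoured where [Au⁺] is higher).
With n = 1, E = −(0.0592/1) log([Au⁺]ₐₙ/[Au⁺]꜀ₐₜ) = −(0.0592/1) log(0.00042/0.48) = −(0.0592/1)(-3.058) = +0.181 V.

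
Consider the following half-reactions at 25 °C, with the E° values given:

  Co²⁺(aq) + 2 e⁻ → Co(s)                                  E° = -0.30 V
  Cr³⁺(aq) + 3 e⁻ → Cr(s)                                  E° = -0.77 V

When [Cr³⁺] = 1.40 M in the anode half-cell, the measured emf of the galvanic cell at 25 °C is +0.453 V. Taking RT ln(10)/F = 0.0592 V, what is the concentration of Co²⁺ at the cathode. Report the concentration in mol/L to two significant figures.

Co²⁺/Co is the cathode, Cr³⁺/Cr the anode: E°cell = +0.47 V, n = 6.
Overall reaction: 3 Co²⁺(aq) + 2 Cr(s) → 3 Co(s) + 2 Cr³⁺(aq); Q = [Cr³⁺]^2/[Co²⁺]^3.
From E = E° − (0.0592/n) log Q: log Q = (E° − E)·n/0.0592 = (+0.47 − (+0.453))·6/0.0592 = 1.7230.
So 3·log[Co²⁺] = 2·log(1.4) − log Q = 0.2923 − (1.7230) = -1.4307; log[Co²⁺] = -1.4307 / 3 = -0.4769; [Co²⁺] = 10^(-0.4769) ≈ 0.33 M.

0.33 M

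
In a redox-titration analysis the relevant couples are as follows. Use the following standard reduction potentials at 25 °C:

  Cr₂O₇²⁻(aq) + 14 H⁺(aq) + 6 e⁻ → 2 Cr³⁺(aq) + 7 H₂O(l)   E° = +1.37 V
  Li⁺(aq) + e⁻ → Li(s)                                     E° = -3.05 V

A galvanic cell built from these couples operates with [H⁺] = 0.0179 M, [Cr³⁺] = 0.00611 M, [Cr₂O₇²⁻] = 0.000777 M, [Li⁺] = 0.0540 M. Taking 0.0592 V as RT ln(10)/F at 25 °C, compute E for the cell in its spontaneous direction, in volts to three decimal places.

+4.267 V

Cr₂O₇²⁻/Cr³⁺ is the cathode (higher E°), Li⁺/Li the anode: E°cell = +1.37 − (-3.05) = +4.42 V, n = 6.
Overall: Cr₂O₇²⁻(aq) + 14 H⁺(aq) + 6 Li(s) → 2 Cr³⁺(aq) + 7 H₂O(l) + 6 Li⁺(aq)
Q = [Cr³⁺]^2·[Li⁺]^6 / ([Cr₂O₇²⁻]·[H⁺]^14); log Q = 15.536.
E = E° − (0.0592/n) log Q = +4.42 − (0.0592/6)(15.536) = +4.267 V.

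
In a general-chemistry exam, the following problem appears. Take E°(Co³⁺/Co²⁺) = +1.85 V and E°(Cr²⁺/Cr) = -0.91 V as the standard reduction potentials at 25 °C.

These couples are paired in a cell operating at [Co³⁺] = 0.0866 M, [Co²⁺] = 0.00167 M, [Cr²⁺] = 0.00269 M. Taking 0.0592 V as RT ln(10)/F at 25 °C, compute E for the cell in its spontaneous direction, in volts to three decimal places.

Co³⁺/Co²⁺ is the cathode (higher E°), Cr²⁺/Cr the anode: E°cell = +1.85 − (-0.91) = +2.76 V, n = 2.
Overall: 2 Co³⁺(aq) + Cr(s) → 2 Co²⁺(aq) + Cr²⁺(aq)
Q = [Co²⁺]^2·[Cr²⁺] / ([Co³⁺]^2); log Q = -6.000.
E = E° − (0.0592/n) log Q = +2.76 − (0.0592/2)(-6.000) = +2.938 V.

+2.938 V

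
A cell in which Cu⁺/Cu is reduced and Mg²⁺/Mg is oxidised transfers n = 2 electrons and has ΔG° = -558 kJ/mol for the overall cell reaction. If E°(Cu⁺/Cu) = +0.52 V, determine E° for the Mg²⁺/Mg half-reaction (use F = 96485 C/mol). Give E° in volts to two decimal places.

-2.37 V

E°cell = −ΔG°/(nF) = −(-558×10³)/((2)(96485)) = +2.892 V.
Since Cu⁺/Cu is the cathode and Mg²⁺/Mg the anode, E°cell = E°(Cu⁺/Cu) − E°(Mg²⁺/Mg).
So E°(Mg²⁺/Mg) = E°(Cu⁺/Cu) − E°cell = (+0.52) − (+2.892) = -2.37 V.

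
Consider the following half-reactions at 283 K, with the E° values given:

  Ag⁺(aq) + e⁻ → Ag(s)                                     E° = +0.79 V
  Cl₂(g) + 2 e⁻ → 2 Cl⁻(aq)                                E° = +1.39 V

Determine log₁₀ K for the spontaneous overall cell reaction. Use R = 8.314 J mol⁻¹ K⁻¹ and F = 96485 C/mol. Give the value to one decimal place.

21.4

Cathode: Cl₂/Cl⁻; anode: Ag⁺/Ag. E°cell = (+1.39) − (+0.79) = +0.60 V, with n = 2.
ΔG° = −nFE° = −RT ln K, so ln K = nFE°/(RT) = (2)(96485)(+0.60) / ((8.314)(283)) = 49.209.
log₁₀ K = 49.209 / ln 10 = 21.4.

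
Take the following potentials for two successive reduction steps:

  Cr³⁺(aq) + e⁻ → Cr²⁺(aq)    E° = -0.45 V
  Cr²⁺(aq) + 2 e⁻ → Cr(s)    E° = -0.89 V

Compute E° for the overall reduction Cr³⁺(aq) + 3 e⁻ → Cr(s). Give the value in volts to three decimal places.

-0.743 V

Standard free energies of sequential steps add: ΔG°₃ = ΔG°₁ + ΔG°₂, so n₃E°₃ = n₁E°₁ + n₂E°₂.
E°₃ = (1×-0.45 + 2×-0.89) / 3 = (-2.230) / 3 = -0.743 V.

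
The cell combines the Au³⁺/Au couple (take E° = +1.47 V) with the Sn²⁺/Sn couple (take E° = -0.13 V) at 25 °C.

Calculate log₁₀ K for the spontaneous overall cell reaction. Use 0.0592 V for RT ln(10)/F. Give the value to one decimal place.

Cathode: Au³⁺/Au; anode: Sn²⁺/Sn. E°cell = +1.60 V, n = 6.
log K = nE°cell / 0.0592 = (6)(+1.60) / 0.0592 = 162.2.

162.2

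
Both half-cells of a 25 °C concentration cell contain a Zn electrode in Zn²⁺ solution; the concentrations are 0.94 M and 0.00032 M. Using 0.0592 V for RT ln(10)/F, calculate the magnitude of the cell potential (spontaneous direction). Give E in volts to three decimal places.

For a concentration cell E°cell = 0. The 0.94 M side is the cathode (reduction is favoured where [Zn²⁺] is higher).
With n = 2, E = −(0.0592/2) log([Zn²⁺]ₐₙ/[Zn²⁺]꜀ₐₜ) = −(0.0592/2) log(0.00032/0.94) = −(0.0592/2)(-3.468) = +0.103 V.

+0.103 V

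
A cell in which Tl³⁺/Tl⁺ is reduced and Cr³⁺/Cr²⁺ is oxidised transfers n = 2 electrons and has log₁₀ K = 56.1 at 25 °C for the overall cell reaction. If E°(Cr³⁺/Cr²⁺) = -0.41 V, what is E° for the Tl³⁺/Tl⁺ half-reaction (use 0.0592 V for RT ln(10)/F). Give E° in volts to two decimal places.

E°cell = (0.0592/n)·log K = (0.0592/2)(56.1) = +1.661 V.
Since Tl³⁺/Tl⁺ is the cathode and Cr³⁺/Cr²⁺ the anode, E°cell = E°(Tl³⁺/Tl⁺) − E°(Cr³⁺/Cr²⁺).
So E°(Tl³⁺/Tl⁺) = E°cell + E°(Cr³⁺/Cr²⁺) = +1.661 + (-0.41) = +1.25 V.

+1.25 V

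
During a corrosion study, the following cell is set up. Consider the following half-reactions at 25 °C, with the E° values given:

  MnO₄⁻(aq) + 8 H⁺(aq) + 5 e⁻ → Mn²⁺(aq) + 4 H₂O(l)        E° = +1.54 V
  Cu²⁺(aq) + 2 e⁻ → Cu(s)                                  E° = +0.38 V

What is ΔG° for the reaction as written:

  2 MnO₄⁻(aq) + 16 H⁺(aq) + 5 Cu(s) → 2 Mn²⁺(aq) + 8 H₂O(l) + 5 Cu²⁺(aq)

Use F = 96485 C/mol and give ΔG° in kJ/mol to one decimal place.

As written, MnO₄⁻/Mn²⁺ is reduced (cathode) and Cu²⁺/Cu is oxidised (anode), so E°cell = (+1.54) − (+0.38) = +1.16 V.
Balancing electrons gives n = 10.
ΔG° = −nFE° = −(10)(96485)(+1.16) = -1,119,226 J = -1119.2 kJ/mol.

-1119.2 kJ/mol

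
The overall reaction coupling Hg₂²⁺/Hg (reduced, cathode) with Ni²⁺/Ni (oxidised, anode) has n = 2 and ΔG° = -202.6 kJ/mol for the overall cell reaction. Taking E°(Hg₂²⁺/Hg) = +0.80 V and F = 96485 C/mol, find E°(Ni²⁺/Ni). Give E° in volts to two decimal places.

-0.25 V

E°cell = −ΔG°/(nF) = −(-202.6×10³)/((2)(96485)) = +1.050 V.
Since Hg₂²⁺/Hg is the cathode and Ni²⁺/Ni the anode, E°cell = E°(Hg₂²⁺/Hg) − E°(Ni²⁺/Ni).
So E°(Ni²⁺/Ni) = E°(Hg₂²⁺/Hg) − E°cell = (+0.80) − (+1.050) = -0.25 V.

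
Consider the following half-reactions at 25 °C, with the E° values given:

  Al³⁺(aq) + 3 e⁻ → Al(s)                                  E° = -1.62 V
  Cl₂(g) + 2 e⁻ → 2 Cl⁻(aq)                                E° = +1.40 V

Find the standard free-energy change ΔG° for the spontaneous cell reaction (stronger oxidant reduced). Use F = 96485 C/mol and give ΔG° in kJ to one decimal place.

Cl₂/Cl⁻ (E° = +1.40 V) is the cathode; Al³⁺/Al (E° = -1.62 V) is the anode, so E°cell = +3.02 V.
Balancing electrons gives n = 6 (lcm of 2 and 3).
ΔG° = −nFE° = −(6)(96485)(+3.02) = -1,748,308 J = -1748.3 kJ.

-1748.3 kJ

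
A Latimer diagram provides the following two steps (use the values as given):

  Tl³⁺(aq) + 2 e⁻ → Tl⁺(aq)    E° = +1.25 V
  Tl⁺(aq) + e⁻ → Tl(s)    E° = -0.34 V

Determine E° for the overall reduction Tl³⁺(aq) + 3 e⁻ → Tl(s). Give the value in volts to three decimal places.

+0.720 V

Standard free energies of sequential steps add: ΔG°₃ = ΔG°₁ + ΔG°₂, so n₃E°₃ = n₁E°₁ + n₂E°₂.
E°₃ = (2×+1.25 + 1×-0.34) / 3 = (+2.160) / 3 = +0.720 V.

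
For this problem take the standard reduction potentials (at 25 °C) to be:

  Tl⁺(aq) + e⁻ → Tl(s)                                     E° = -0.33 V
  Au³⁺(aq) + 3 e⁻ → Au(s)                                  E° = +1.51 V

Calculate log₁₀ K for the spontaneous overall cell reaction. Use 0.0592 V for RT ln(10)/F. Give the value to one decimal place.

93.2

Cathode: Au³⁺/Au; anode: Tl⁺/Tl. E°cell = +1.84 V, n = 3.
log K = nE°cell / 0.0592 = (3)(+1.84) / 0.0592 = 93.2.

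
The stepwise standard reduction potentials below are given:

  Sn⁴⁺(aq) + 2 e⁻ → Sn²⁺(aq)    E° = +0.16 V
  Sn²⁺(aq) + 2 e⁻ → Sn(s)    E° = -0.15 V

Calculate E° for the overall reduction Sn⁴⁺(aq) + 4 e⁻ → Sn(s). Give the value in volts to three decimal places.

+0.005 V

Standard free energies of sequential steps add: ΔG°₃ = ΔG°₁ + ΔG°₂, so n₃E°₃ = n₁E°₁ + n₂E°₂.
E°₃ = (2×+0.16 + 2×-0.15) / 4 = (+0.020) / 4 = +0.005 V.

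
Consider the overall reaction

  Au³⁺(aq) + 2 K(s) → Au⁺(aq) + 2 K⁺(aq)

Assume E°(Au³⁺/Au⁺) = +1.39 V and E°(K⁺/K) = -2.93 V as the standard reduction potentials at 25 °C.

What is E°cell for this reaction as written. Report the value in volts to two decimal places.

The Au³⁺/Au⁺ couple has the higher reduction potential, so it is the cathode; K⁺/K is oxidised at the anode.
E°cell = E°(cathode) − E°(anode) = (+1.39) − (-2.93) = +4.32 V.
Since E°cell > 0, the reaction is spontaneous under standard conditions.

+4.32 V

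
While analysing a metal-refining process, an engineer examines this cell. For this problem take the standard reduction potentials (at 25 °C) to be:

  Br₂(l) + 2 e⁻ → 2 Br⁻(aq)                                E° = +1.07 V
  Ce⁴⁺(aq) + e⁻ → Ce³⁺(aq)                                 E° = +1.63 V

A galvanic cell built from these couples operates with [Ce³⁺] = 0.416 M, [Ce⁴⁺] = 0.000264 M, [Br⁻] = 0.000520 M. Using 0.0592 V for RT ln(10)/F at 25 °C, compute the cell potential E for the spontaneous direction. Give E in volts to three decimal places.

Ce⁴⁺/Ce³⁺ is the cathode (higher E°), Br₂/Br⁻ the anode: E°cell = +1.63 − (+1.07) = +0.56 V, n = 2.
Overall: 2 Ce⁴⁺(aq) + 2 Br⁻(aq) → 2 Ce³⁺(aq) + Br₂(l)
Q = [Ce³⁺]^2 / ([Ce⁴⁺]^2·[Br⁻]^2); log Q = 12.963.
E = E° − (0.0592/n) log Q = +0.56 − (0.0592/2)(12.963) = +0.176 V.

+0.176 V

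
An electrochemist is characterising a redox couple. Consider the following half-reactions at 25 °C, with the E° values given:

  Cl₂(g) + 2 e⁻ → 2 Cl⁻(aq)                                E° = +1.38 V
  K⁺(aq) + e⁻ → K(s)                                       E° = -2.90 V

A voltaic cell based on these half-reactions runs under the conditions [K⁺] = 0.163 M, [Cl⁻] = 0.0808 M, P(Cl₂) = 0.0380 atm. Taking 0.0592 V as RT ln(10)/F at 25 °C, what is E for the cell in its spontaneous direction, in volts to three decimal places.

Cl₂/Cl⁻ is the cathode (higher E°), K⁺/K the anode: E°cell = +1.38 − (-2.90) = +4.28 V, n = 2.
Overall: Cl₂(g) + 2 K(s) → 2 Cl⁻(aq) + 2 K⁺(aq)
Q = [Cl⁻]^2·[K⁺]^2 / (P(Cl₂)); log Q = -2.341.
E = E° − (0.0592/n) log Q = +4.28 − (0.0592/2)(-2.341) = +4.349 V.

+4.349 V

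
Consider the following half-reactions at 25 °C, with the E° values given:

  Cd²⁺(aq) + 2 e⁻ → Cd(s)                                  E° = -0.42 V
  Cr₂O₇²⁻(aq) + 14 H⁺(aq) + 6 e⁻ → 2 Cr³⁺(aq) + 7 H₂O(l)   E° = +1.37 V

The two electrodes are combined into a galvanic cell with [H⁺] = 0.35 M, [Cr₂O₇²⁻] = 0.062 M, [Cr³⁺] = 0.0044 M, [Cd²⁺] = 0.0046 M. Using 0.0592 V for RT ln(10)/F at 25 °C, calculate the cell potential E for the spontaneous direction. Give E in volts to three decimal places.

+1.831 V

Cr₂O₇²⁻/Cr³⁺ is the cathode (higher E°), Cd²⁺/Cd the anode: E°cell = +1.37 − (-0.42) = +1.79 V, n = 6.
Overall: Cr₂O₇²⁻(aq) + 14 H⁺(aq) + 3 Cd(s) → 2 Cr³⁺(aq) + 7 H₂O(l) + 3 Cd²⁺(aq)
Q = [Cr³⁺]^2·[Cd²⁺]^3 / ([Cr₂O₇²⁻]·[H⁺]^14); log Q = -4.134.
E = E° − (0.0592/n) log Q = +1.79 − (0.0592/6)(-4.134) = +1.831 V.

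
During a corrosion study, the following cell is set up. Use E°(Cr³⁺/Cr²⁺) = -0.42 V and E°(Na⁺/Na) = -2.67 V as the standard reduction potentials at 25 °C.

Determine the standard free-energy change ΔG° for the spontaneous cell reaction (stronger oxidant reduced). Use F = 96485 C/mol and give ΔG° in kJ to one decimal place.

Cr³⁺/Cr²⁺ (E° = -0.42 V) is the cathode; Na⁺/Na (E° = -2.67 V) is the anode, so E°cell = +2.25 V.
Balancing electrons gives n = 1 (lcm of 1 and 1).
ΔG° = −nFE° = −(1)(96485)(+2.25) = -217,091 J = -217.1 kJ.

-217.1 kJ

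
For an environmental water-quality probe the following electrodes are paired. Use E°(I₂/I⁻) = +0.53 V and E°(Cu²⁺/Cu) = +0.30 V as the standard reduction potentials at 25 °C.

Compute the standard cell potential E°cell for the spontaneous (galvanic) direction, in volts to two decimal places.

The I₂/I⁻ couple has the higher reduction potential, so it is the cathode; Cu²⁺/Cu is oxidised at the anode.
E°cell = E°(cathode) − E°(anode) = (+0.53) − (+0.30) = +0.23 V.

+0.23 V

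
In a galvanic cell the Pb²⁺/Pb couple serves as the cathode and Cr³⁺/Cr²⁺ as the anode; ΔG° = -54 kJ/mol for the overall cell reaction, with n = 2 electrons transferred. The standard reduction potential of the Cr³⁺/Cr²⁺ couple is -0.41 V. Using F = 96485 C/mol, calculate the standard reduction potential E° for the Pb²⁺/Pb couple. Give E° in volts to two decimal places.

-0.13 V

E°cell = −ΔG°/(nF) = −(-54×10³)/((2)(96485)) = +0.280 V.
Since Pb²⁺/Pb is the cathode and Cr³⁺/Cr²⁺ the anode, E°cell = E°(Pb²⁺/Pb) − E°(Cr³⁺/Cr²⁺).
So E°(Pb²⁺/Pb) = E°cell + E°(Cr³⁺/Cr²⁺) = +0.280 + (-0.41) = -0.13 V.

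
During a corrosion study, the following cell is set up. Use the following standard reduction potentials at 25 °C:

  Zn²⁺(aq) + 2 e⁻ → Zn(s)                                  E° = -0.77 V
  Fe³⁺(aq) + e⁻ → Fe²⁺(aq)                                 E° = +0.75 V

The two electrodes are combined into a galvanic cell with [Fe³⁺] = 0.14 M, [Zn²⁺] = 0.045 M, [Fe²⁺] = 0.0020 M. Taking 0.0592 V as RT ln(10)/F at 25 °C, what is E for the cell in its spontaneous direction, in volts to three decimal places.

Fe³⁺/Fe²⁺ is the cathode (higher E°), Zn²⁺/Zn the anode: E°cell = +0.75 − (-0.77) = +1.52 V, n = 2.
Overall: 2 Fe³⁺(aq) + Zn(s) → 2 Fe²⁺(aq) + Zn²⁺(aq)
Q = [Fe²⁺]^2·[Zn²⁺] / ([Fe³⁺]^2); log Q = -5.037.
E = E° − (0.0592/n) log Q = +1.52 − (0.0592/2)(-5.037) = +1.669 V.

+1.669 V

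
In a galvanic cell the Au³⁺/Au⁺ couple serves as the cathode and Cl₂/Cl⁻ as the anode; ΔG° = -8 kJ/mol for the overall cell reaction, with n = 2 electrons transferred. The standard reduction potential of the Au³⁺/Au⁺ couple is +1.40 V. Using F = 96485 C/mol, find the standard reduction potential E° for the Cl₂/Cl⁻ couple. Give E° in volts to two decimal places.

E°cell = −ΔG°/(nF) = −(-8×10³)/((2)(96485)) = +0.041 V.
Since Au³⁺/Au⁺ is the cathode and Cl₂/Cl⁻ the anode, E°cell = E°(Au³⁺/Au⁺) − E°(Cl₂/Cl⁻).
So E°(Cl₂/Cl⁻) = E°(Au³⁺/Au⁺) − E°cell = (+1.40) − (+0.041) = +1.36 V.

+1.36 V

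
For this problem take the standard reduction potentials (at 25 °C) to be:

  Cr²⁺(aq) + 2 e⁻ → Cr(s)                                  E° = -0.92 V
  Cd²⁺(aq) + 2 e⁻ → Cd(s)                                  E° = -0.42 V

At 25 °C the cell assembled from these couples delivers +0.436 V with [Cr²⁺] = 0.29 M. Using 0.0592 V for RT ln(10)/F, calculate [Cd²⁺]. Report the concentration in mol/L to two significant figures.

Cd²⁺/Cd is the cathode, Cr²⁺/Cr the anode: E°cell = +0.50 V, n = 2.
Overall reaction: Cd²⁺(aq) + Cr(s) → Cd(s) + Cr²⁺(aq); Q = [Cr²⁺]^1/[Cd²⁺]^1.
From E = E° − (0.0592/n) log Q: log Q = (E° − E)·n/0.0592 = (+0.50 − (+0.436))·2/0.0592 = 2.1622.
So 1·log[Cd²⁺] = 1·log(0.29) − log Q = -0.5376 − (2.1622) = -2.6998; [Cd²⁺] = 10^(-2.6998) ≈ 0.0020 M.

0.0020 M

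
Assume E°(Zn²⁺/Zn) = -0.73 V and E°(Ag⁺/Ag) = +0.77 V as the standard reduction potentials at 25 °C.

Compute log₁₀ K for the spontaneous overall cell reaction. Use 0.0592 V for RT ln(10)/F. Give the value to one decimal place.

Cathode: Ag⁺/Ag; anode: Zn²⁺/Zn. E°cell = +1.50 V, n = 2.
log K = nE°cell / 0.0592 = (2)(+1.50) / 0.0592 = 50.7.

50.7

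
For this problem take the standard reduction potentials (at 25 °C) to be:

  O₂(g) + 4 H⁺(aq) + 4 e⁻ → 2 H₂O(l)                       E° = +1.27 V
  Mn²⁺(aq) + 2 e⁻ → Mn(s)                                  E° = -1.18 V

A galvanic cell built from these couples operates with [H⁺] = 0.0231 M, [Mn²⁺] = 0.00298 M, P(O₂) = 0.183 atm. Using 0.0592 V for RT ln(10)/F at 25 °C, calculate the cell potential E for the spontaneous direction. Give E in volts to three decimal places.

O₂/H₂O is the cathode (higher E°), Mn²⁺/Mn the anode: E°cell = +1.27 − (-1.18) = +2.45 V, n = 4.
Overall: O₂(g) + 4 H⁺(aq) + 2 Mn(s) → 2 H₂O(l) + 2 Mn²⁺(aq)
Q = [Mn²⁺]^2 / (P(O₂)·[H⁺]^4); log Q = 2.232.
E = E° − (0.0592/n) log Q = +2.45 − (0.0592/4)(2.232) = +2.417 V.

+2.417 V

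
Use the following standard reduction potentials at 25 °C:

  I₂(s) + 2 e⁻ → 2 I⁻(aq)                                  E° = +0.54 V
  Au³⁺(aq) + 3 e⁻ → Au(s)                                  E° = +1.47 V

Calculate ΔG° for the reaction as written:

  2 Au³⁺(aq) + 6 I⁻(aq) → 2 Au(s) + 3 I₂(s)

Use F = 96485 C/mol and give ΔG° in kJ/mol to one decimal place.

As written, Au³⁺/Au is reduced (cathode) and I₂/I⁻ is oxidised (anode), so E°cell = (+1.47) − (+0.54) = +0.93 V.
Balancing electrons gives n = 6.
ΔG° = −nFE° = −(6)(96485)(+0.93) = -538,386 J = -538.4 kJ/mol.

-538.4 kJ/mol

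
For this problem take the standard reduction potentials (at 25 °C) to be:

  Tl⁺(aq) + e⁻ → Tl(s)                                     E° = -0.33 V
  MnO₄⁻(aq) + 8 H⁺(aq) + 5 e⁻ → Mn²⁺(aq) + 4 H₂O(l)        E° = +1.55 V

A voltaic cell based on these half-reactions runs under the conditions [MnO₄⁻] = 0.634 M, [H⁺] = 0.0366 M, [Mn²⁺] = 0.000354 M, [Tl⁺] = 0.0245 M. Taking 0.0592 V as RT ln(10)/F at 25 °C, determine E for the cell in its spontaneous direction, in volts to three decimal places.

+1.878 V

MnO₄⁻/Mn²⁺ is the cathode (higher E°), Tl⁺/Tl the anode: E°cell = +1.55 − (-0.33) = +1.88 V, n = 5.
Overall: MnO₄⁻(aq) + 8 H⁺(aq) + 5 Tl(s) → Mn²⁺(aq) + 4 H₂O(l) + 5 Tl⁺(aq)
Q = [Mn²⁺]·[Tl⁺]^5 / ([MnO₄⁻]·[H⁺]^8); log Q = 0.185.
E = E° − (0.0592/n) log Q = +1.88 − (0.0592/5)(0.185) = +1.878 V.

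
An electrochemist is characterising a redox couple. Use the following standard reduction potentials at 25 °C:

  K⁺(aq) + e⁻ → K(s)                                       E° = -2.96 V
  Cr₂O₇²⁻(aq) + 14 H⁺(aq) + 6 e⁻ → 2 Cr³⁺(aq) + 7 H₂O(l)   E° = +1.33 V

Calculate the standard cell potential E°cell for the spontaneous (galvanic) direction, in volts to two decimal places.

+4.29 V

The Cr₂O₇²⁻/Cr³⁺ couple has the higher reduction potential, so it is the cathode; K⁺/K is oxidised at the anode.
E°cell = E°(cathode) − E°(anode) = (+1.33) − (-2.96) = +4.29 V.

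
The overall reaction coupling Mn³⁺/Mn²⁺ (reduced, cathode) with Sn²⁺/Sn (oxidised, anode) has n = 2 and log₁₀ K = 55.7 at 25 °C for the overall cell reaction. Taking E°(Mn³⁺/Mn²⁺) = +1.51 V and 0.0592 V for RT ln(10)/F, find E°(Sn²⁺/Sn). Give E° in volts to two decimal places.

E°cell = (0.0592/n)·log K = (0.0592/2)(55.7) = +1.649 V.
Since Mn³⁺/Mn²⁺ is the cathode and Sn²⁺/Sn the anode, E°cell = E°(Mn³⁺/Mn²⁺) − E°(Sn²⁺/Sn).
So E°(Sn²⁺/Sn) = E°(Mn³⁺/Mn²⁺) − E°cell = (+1.51) − (+1.649) = -0.14 V.

-0.14 V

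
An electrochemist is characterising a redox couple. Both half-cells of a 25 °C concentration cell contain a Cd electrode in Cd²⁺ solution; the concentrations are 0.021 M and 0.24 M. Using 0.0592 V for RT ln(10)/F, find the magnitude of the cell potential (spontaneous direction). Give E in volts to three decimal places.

+0.031 V

For a concentration cell E°cell = 0. The 0.24 M side is the cathode (reduction is favoured where [Cd²⁺] is higher).
With n = 2, E = −(0.0592/2) log([Cd²⁺]ₐₙ/[Cd²⁺]꜀ₐₜ) = −(0.0592/2) log(0.021/0.24) = −(0.0592/2)(-1.058) = +0.031 V.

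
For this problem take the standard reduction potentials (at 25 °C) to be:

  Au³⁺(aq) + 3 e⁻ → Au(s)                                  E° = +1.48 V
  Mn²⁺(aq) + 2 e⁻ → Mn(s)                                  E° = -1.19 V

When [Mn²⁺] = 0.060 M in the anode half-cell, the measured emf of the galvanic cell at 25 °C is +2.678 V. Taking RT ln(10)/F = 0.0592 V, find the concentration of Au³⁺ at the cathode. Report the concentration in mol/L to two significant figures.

Au³⁺/Au is the cathode, Mn²⁺/Mn the anode: E°cell = +2.67 V, n = 6.
Overall reaction: 2 Au³⁺(aq) + 3 Mn(s) → 2 Au(s) + 3 Mn²⁺(aq); Q = [Mn²⁺]^3/[Au³⁺]^2.
From E = E° − (0.0592/n) log Q: log Q = (E° − E)·n/0.0592 = (+2.67 − (+2.678))·6/0.0592 = -0.8108.
So 2·log[Au³⁺] = 3·log(0.06) − log Q = -3.6655 − (-0.8108) = -2.8547; log[Au³⁺] = -2.8547 / 2 = -1.4273; [Au³⁺] = 10^(-1.4273) ≈ 0.037 M.

0.037 M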